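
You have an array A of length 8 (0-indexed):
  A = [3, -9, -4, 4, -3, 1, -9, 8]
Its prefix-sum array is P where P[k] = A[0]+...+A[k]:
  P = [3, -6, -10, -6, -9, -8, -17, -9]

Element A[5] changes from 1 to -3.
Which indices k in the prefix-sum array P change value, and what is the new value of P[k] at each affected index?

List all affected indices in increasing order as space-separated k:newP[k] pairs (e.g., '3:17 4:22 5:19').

Answer: 5:-12 6:-21 7:-13

Derivation:
P[k] = A[0] + ... + A[k]
P[k] includes A[5] iff k >= 5
Affected indices: 5, 6, ..., 7; delta = -4
  P[5]: -8 + -4 = -12
  P[6]: -17 + -4 = -21
  P[7]: -9 + -4 = -13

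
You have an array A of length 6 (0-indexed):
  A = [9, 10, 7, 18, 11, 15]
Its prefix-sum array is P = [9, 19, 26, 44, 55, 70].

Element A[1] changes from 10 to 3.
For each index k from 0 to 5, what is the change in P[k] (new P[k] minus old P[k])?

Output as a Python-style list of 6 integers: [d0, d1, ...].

Element change: A[1] 10 -> 3, delta = -7
For k < 1: P[k] unchanged, delta_P[k] = 0
For k >= 1: P[k] shifts by exactly -7
Delta array: [0, -7, -7, -7, -7, -7]

Answer: [0, -7, -7, -7, -7, -7]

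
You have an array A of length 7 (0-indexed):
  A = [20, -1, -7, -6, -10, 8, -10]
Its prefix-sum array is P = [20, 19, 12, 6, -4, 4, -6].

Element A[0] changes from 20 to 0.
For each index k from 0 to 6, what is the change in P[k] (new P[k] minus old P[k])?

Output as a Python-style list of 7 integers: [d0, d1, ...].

Element change: A[0] 20 -> 0, delta = -20
For k < 0: P[k] unchanged, delta_P[k] = 0
For k >= 0: P[k] shifts by exactly -20
Delta array: [-20, -20, -20, -20, -20, -20, -20]

Answer: [-20, -20, -20, -20, -20, -20, -20]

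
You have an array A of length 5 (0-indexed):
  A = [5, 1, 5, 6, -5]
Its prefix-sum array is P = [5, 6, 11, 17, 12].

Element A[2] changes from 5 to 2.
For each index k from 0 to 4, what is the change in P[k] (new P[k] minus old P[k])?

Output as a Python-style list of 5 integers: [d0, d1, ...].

Answer: [0, 0, -3, -3, -3]

Derivation:
Element change: A[2] 5 -> 2, delta = -3
For k < 2: P[k] unchanged, delta_P[k] = 0
For k >= 2: P[k] shifts by exactly -3
Delta array: [0, 0, -3, -3, -3]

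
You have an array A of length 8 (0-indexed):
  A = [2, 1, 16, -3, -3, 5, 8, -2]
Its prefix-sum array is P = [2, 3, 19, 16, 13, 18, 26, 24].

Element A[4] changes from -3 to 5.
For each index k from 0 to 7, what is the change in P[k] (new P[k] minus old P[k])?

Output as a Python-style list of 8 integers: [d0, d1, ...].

Element change: A[4] -3 -> 5, delta = 8
For k < 4: P[k] unchanged, delta_P[k] = 0
For k >= 4: P[k] shifts by exactly 8
Delta array: [0, 0, 0, 0, 8, 8, 8, 8]

Answer: [0, 0, 0, 0, 8, 8, 8, 8]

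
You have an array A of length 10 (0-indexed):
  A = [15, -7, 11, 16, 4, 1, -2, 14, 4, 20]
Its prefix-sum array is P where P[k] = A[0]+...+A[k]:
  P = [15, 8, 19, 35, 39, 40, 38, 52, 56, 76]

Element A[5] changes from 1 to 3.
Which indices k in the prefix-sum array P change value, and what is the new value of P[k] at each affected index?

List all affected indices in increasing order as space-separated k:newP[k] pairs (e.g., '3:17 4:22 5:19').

Answer: 5:42 6:40 7:54 8:58 9:78

Derivation:
P[k] = A[0] + ... + A[k]
P[k] includes A[5] iff k >= 5
Affected indices: 5, 6, ..., 9; delta = 2
  P[5]: 40 + 2 = 42
  P[6]: 38 + 2 = 40
  P[7]: 52 + 2 = 54
  P[8]: 56 + 2 = 58
  P[9]: 76 + 2 = 78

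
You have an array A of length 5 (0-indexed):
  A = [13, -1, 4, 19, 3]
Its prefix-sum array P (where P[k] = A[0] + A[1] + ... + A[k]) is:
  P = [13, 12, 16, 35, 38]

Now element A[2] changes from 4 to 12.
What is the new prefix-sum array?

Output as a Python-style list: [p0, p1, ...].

Answer: [13, 12, 24, 43, 46]

Derivation:
Change: A[2] 4 -> 12, delta = 8
P[k] for k < 2: unchanged (A[2] not included)
P[k] for k >= 2: shift by delta = 8
  P[0] = 13 + 0 = 13
  P[1] = 12 + 0 = 12
  P[2] = 16 + 8 = 24
  P[3] = 35 + 8 = 43
  P[4] = 38 + 8 = 46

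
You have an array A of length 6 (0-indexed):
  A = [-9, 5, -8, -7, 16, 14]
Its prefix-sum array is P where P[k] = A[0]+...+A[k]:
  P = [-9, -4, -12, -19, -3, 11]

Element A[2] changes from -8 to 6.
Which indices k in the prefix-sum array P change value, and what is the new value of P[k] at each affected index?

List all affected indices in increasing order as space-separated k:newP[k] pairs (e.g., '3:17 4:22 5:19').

P[k] = A[0] + ... + A[k]
P[k] includes A[2] iff k >= 2
Affected indices: 2, 3, ..., 5; delta = 14
  P[2]: -12 + 14 = 2
  P[3]: -19 + 14 = -5
  P[4]: -3 + 14 = 11
  P[5]: 11 + 14 = 25

Answer: 2:2 3:-5 4:11 5:25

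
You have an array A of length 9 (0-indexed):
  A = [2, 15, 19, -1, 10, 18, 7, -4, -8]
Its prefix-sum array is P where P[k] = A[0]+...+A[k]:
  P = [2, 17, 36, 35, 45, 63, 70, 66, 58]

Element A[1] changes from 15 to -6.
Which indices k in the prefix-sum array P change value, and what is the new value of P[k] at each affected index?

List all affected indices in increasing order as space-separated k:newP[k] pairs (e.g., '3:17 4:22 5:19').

P[k] = A[0] + ... + A[k]
P[k] includes A[1] iff k >= 1
Affected indices: 1, 2, ..., 8; delta = -21
  P[1]: 17 + -21 = -4
  P[2]: 36 + -21 = 15
  P[3]: 35 + -21 = 14
  P[4]: 45 + -21 = 24
  P[5]: 63 + -21 = 42
  P[6]: 70 + -21 = 49
  P[7]: 66 + -21 = 45
  P[8]: 58 + -21 = 37

Answer: 1:-4 2:15 3:14 4:24 5:42 6:49 7:45 8:37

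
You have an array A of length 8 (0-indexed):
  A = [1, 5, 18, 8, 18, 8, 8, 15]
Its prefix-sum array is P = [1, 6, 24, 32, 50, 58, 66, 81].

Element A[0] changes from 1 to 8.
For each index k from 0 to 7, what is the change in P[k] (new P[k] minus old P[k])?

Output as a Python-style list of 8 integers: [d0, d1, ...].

Element change: A[0] 1 -> 8, delta = 7
For k < 0: P[k] unchanged, delta_P[k] = 0
For k >= 0: P[k] shifts by exactly 7
Delta array: [7, 7, 7, 7, 7, 7, 7, 7]

Answer: [7, 7, 7, 7, 7, 7, 7, 7]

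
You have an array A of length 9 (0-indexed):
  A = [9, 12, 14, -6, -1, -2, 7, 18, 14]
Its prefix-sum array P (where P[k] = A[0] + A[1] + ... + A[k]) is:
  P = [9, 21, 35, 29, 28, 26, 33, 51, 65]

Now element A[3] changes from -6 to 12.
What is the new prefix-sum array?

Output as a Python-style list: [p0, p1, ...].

Change: A[3] -6 -> 12, delta = 18
P[k] for k < 3: unchanged (A[3] not included)
P[k] for k >= 3: shift by delta = 18
  P[0] = 9 + 0 = 9
  P[1] = 21 + 0 = 21
  P[2] = 35 + 0 = 35
  P[3] = 29 + 18 = 47
  P[4] = 28 + 18 = 46
  P[5] = 26 + 18 = 44
  P[6] = 33 + 18 = 51
  P[7] = 51 + 18 = 69
  P[8] = 65 + 18 = 83

Answer: [9, 21, 35, 47, 46, 44, 51, 69, 83]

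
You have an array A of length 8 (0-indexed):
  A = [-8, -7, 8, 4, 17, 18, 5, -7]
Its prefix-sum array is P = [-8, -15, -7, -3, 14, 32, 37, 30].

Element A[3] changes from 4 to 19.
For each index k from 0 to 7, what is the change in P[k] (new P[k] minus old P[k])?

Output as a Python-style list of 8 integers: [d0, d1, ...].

Answer: [0, 0, 0, 15, 15, 15, 15, 15]

Derivation:
Element change: A[3] 4 -> 19, delta = 15
For k < 3: P[k] unchanged, delta_P[k] = 0
For k >= 3: P[k] shifts by exactly 15
Delta array: [0, 0, 0, 15, 15, 15, 15, 15]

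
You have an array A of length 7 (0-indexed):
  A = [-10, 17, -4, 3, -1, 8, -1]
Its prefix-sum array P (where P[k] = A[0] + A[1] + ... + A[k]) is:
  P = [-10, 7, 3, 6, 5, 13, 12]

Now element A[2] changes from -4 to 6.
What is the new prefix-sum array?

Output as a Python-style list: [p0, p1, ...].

Answer: [-10, 7, 13, 16, 15, 23, 22]

Derivation:
Change: A[2] -4 -> 6, delta = 10
P[k] for k < 2: unchanged (A[2] not included)
P[k] for k >= 2: shift by delta = 10
  P[0] = -10 + 0 = -10
  P[1] = 7 + 0 = 7
  P[2] = 3 + 10 = 13
  P[3] = 6 + 10 = 16
  P[4] = 5 + 10 = 15
  P[5] = 13 + 10 = 23
  P[6] = 12 + 10 = 22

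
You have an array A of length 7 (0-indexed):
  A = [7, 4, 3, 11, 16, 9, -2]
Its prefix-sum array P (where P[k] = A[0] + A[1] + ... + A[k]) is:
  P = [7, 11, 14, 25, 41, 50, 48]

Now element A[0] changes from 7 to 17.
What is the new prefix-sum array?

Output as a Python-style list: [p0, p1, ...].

Answer: [17, 21, 24, 35, 51, 60, 58]

Derivation:
Change: A[0] 7 -> 17, delta = 10
P[k] for k < 0: unchanged (A[0] not included)
P[k] for k >= 0: shift by delta = 10
  P[0] = 7 + 10 = 17
  P[1] = 11 + 10 = 21
  P[2] = 14 + 10 = 24
  P[3] = 25 + 10 = 35
  P[4] = 41 + 10 = 51
  P[5] = 50 + 10 = 60
  P[6] = 48 + 10 = 58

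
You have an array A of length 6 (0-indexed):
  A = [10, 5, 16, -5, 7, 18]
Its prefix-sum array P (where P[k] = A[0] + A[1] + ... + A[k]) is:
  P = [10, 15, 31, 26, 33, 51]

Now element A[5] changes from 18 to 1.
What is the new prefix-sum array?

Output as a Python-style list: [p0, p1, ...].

Answer: [10, 15, 31, 26, 33, 34]

Derivation:
Change: A[5] 18 -> 1, delta = -17
P[k] for k < 5: unchanged (A[5] not included)
P[k] for k >= 5: shift by delta = -17
  P[0] = 10 + 0 = 10
  P[1] = 15 + 0 = 15
  P[2] = 31 + 0 = 31
  P[3] = 26 + 0 = 26
  P[4] = 33 + 0 = 33
  P[5] = 51 + -17 = 34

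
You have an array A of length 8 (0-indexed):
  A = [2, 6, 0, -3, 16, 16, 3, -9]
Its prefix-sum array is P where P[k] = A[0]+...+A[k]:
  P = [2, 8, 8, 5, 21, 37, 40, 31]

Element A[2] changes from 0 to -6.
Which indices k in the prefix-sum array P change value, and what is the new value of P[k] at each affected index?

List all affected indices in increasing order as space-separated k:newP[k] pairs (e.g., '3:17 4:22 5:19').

Answer: 2:2 3:-1 4:15 5:31 6:34 7:25

Derivation:
P[k] = A[0] + ... + A[k]
P[k] includes A[2] iff k >= 2
Affected indices: 2, 3, ..., 7; delta = -6
  P[2]: 8 + -6 = 2
  P[3]: 5 + -6 = -1
  P[4]: 21 + -6 = 15
  P[5]: 37 + -6 = 31
  P[6]: 40 + -6 = 34
  P[7]: 31 + -6 = 25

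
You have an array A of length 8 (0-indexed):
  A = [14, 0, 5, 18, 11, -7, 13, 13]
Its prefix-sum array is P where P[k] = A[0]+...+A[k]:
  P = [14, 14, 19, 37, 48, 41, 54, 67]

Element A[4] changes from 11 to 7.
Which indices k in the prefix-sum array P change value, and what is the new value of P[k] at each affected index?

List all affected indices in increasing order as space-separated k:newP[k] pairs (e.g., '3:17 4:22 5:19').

Answer: 4:44 5:37 6:50 7:63

Derivation:
P[k] = A[0] + ... + A[k]
P[k] includes A[4] iff k >= 4
Affected indices: 4, 5, ..., 7; delta = -4
  P[4]: 48 + -4 = 44
  P[5]: 41 + -4 = 37
  P[6]: 54 + -4 = 50
  P[7]: 67 + -4 = 63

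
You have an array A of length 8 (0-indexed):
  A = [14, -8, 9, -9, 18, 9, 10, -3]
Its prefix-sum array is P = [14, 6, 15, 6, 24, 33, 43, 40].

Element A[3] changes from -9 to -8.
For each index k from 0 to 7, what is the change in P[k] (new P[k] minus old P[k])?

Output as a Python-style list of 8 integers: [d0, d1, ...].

Answer: [0, 0, 0, 1, 1, 1, 1, 1]

Derivation:
Element change: A[3] -9 -> -8, delta = 1
For k < 3: P[k] unchanged, delta_P[k] = 0
For k >= 3: P[k] shifts by exactly 1
Delta array: [0, 0, 0, 1, 1, 1, 1, 1]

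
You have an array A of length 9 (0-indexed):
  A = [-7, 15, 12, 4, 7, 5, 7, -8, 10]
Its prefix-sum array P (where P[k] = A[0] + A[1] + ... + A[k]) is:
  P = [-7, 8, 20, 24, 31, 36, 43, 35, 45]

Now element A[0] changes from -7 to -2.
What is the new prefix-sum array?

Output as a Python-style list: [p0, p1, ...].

Change: A[0] -7 -> -2, delta = 5
P[k] for k < 0: unchanged (A[0] not included)
P[k] for k >= 0: shift by delta = 5
  P[0] = -7 + 5 = -2
  P[1] = 8 + 5 = 13
  P[2] = 20 + 5 = 25
  P[3] = 24 + 5 = 29
  P[4] = 31 + 5 = 36
  P[5] = 36 + 5 = 41
  P[6] = 43 + 5 = 48
  P[7] = 35 + 5 = 40
  P[8] = 45 + 5 = 50

Answer: [-2, 13, 25, 29, 36, 41, 48, 40, 50]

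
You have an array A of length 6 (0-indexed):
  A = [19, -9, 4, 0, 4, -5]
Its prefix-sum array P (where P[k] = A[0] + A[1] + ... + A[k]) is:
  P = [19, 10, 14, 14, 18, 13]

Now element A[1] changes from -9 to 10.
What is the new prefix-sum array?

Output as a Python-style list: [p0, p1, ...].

Change: A[1] -9 -> 10, delta = 19
P[k] for k < 1: unchanged (A[1] not included)
P[k] for k >= 1: shift by delta = 19
  P[0] = 19 + 0 = 19
  P[1] = 10 + 19 = 29
  P[2] = 14 + 19 = 33
  P[3] = 14 + 19 = 33
  P[4] = 18 + 19 = 37
  P[5] = 13 + 19 = 32

Answer: [19, 29, 33, 33, 37, 32]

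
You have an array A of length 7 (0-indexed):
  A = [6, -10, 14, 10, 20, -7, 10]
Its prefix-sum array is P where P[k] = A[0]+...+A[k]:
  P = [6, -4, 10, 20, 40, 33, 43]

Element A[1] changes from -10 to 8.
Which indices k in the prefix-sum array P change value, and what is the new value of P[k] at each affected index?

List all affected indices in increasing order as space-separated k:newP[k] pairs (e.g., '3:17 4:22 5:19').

Answer: 1:14 2:28 3:38 4:58 5:51 6:61

Derivation:
P[k] = A[0] + ... + A[k]
P[k] includes A[1] iff k >= 1
Affected indices: 1, 2, ..., 6; delta = 18
  P[1]: -4 + 18 = 14
  P[2]: 10 + 18 = 28
  P[3]: 20 + 18 = 38
  P[4]: 40 + 18 = 58
  P[5]: 33 + 18 = 51
  P[6]: 43 + 18 = 61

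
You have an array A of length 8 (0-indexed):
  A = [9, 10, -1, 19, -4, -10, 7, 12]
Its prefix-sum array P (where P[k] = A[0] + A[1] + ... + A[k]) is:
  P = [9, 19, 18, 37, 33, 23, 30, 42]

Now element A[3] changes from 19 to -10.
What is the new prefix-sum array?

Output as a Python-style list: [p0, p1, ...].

Change: A[3] 19 -> -10, delta = -29
P[k] for k < 3: unchanged (A[3] not included)
P[k] for k >= 3: shift by delta = -29
  P[0] = 9 + 0 = 9
  P[1] = 19 + 0 = 19
  P[2] = 18 + 0 = 18
  P[3] = 37 + -29 = 8
  P[4] = 33 + -29 = 4
  P[5] = 23 + -29 = -6
  P[6] = 30 + -29 = 1
  P[7] = 42 + -29 = 13

Answer: [9, 19, 18, 8, 4, -6, 1, 13]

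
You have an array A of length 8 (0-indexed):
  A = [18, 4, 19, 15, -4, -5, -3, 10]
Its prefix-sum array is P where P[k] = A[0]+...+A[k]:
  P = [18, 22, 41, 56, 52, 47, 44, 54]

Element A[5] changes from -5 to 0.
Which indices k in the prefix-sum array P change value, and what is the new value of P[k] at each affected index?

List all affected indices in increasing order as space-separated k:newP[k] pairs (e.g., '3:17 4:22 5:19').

Answer: 5:52 6:49 7:59

Derivation:
P[k] = A[0] + ... + A[k]
P[k] includes A[5] iff k >= 5
Affected indices: 5, 6, ..., 7; delta = 5
  P[5]: 47 + 5 = 52
  P[6]: 44 + 5 = 49
  P[7]: 54 + 5 = 59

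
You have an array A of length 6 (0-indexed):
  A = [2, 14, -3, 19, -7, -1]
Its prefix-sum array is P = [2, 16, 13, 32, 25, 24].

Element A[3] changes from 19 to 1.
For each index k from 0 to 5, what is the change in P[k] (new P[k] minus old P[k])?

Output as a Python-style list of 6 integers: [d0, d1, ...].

Answer: [0, 0, 0, -18, -18, -18]

Derivation:
Element change: A[3] 19 -> 1, delta = -18
For k < 3: P[k] unchanged, delta_P[k] = 0
For k >= 3: P[k] shifts by exactly -18
Delta array: [0, 0, 0, -18, -18, -18]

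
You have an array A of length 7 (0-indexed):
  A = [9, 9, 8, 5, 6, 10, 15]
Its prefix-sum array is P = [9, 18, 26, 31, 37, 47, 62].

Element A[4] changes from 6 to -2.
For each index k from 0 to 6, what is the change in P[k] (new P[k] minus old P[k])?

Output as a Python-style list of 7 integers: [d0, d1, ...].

Answer: [0, 0, 0, 0, -8, -8, -8]

Derivation:
Element change: A[4] 6 -> -2, delta = -8
For k < 4: P[k] unchanged, delta_P[k] = 0
For k >= 4: P[k] shifts by exactly -8
Delta array: [0, 0, 0, 0, -8, -8, -8]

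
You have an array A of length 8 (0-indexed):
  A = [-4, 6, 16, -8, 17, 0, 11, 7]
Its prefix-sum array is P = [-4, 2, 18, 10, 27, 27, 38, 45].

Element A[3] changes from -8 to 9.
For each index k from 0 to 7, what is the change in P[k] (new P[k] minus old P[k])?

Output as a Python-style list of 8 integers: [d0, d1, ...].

Element change: A[3] -8 -> 9, delta = 17
For k < 3: P[k] unchanged, delta_P[k] = 0
For k >= 3: P[k] shifts by exactly 17
Delta array: [0, 0, 0, 17, 17, 17, 17, 17]

Answer: [0, 0, 0, 17, 17, 17, 17, 17]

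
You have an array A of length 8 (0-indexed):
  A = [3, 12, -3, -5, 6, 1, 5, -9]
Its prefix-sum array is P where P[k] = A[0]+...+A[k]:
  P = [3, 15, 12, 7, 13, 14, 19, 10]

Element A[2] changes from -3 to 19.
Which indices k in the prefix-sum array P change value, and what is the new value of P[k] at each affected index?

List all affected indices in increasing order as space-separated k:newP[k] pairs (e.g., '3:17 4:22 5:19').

P[k] = A[0] + ... + A[k]
P[k] includes A[2] iff k >= 2
Affected indices: 2, 3, ..., 7; delta = 22
  P[2]: 12 + 22 = 34
  P[3]: 7 + 22 = 29
  P[4]: 13 + 22 = 35
  P[5]: 14 + 22 = 36
  P[6]: 19 + 22 = 41
  P[7]: 10 + 22 = 32

Answer: 2:34 3:29 4:35 5:36 6:41 7:32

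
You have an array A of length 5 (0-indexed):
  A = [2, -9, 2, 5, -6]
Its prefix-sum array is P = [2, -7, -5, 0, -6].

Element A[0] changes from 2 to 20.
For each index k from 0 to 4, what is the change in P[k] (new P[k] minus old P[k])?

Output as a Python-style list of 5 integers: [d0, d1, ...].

Answer: [18, 18, 18, 18, 18]

Derivation:
Element change: A[0] 2 -> 20, delta = 18
For k < 0: P[k] unchanged, delta_P[k] = 0
For k >= 0: P[k] shifts by exactly 18
Delta array: [18, 18, 18, 18, 18]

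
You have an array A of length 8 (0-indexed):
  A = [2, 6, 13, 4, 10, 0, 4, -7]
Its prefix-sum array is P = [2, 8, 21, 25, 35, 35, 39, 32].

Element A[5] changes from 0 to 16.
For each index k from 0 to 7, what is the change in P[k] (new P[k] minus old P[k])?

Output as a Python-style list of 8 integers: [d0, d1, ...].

Answer: [0, 0, 0, 0, 0, 16, 16, 16]

Derivation:
Element change: A[5] 0 -> 16, delta = 16
For k < 5: P[k] unchanged, delta_P[k] = 0
For k >= 5: P[k] shifts by exactly 16
Delta array: [0, 0, 0, 0, 0, 16, 16, 16]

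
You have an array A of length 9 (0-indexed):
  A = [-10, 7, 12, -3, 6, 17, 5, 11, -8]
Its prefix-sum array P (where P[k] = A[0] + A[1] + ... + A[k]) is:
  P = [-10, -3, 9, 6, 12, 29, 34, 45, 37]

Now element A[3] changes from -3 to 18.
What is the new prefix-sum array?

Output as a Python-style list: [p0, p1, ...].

Change: A[3] -3 -> 18, delta = 21
P[k] for k < 3: unchanged (A[3] not included)
P[k] for k >= 3: shift by delta = 21
  P[0] = -10 + 0 = -10
  P[1] = -3 + 0 = -3
  P[2] = 9 + 0 = 9
  P[3] = 6 + 21 = 27
  P[4] = 12 + 21 = 33
  P[5] = 29 + 21 = 50
  P[6] = 34 + 21 = 55
  P[7] = 45 + 21 = 66
  P[8] = 37 + 21 = 58

Answer: [-10, -3, 9, 27, 33, 50, 55, 66, 58]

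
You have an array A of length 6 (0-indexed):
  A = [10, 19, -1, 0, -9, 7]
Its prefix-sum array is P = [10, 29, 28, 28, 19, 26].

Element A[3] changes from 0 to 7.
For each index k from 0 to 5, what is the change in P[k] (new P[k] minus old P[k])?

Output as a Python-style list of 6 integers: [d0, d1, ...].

Element change: A[3] 0 -> 7, delta = 7
For k < 3: P[k] unchanged, delta_P[k] = 0
For k >= 3: P[k] shifts by exactly 7
Delta array: [0, 0, 0, 7, 7, 7]

Answer: [0, 0, 0, 7, 7, 7]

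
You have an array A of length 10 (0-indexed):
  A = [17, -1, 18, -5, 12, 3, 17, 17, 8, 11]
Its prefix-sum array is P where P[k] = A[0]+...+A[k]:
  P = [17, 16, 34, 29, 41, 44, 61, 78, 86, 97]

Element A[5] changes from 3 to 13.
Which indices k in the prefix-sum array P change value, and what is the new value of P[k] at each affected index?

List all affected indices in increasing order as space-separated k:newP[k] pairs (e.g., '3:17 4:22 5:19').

Answer: 5:54 6:71 7:88 8:96 9:107

Derivation:
P[k] = A[0] + ... + A[k]
P[k] includes A[5] iff k >= 5
Affected indices: 5, 6, ..., 9; delta = 10
  P[5]: 44 + 10 = 54
  P[6]: 61 + 10 = 71
  P[7]: 78 + 10 = 88
  P[8]: 86 + 10 = 96
  P[9]: 97 + 10 = 107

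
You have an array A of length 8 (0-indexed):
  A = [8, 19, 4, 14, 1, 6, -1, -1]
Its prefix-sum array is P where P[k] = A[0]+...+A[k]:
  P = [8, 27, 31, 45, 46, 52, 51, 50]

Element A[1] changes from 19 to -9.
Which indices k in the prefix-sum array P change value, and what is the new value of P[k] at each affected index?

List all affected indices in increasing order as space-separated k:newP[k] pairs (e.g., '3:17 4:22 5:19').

P[k] = A[0] + ... + A[k]
P[k] includes A[1] iff k >= 1
Affected indices: 1, 2, ..., 7; delta = -28
  P[1]: 27 + -28 = -1
  P[2]: 31 + -28 = 3
  P[3]: 45 + -28 = 17
  P[4]: 46 + -28 = 18
  P[5]: 52 + -28 = 24
  P[6]: 51 + -28 = 23
  P[7]: 50 + -28 = 22

Answer: 1:-1 2:3 3:17 4:18 5:24 6:23 7:22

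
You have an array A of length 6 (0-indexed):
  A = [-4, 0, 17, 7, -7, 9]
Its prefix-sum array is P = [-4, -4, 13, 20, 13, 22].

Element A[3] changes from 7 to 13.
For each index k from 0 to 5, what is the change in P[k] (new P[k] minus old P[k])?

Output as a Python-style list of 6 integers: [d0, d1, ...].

Element change: A[3] 7 -> 13, delta = 6
For k < 3: P[k] unchanged, delta_P[k] = 0
For k >= 3: P[k] shifts by exactly 6
Delta array: [0, 0, 0, 6, 6, 6]

Answer: [0, 0, 0, 6, 6, 6]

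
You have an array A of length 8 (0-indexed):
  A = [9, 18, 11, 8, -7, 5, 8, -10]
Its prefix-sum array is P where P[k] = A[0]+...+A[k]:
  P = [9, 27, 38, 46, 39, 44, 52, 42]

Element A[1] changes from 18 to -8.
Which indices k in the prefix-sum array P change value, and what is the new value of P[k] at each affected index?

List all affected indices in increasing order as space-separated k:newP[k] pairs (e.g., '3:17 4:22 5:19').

Answer: 1:1 2:12 3:20 4:13 5:18 6:26 7:16

Derivation:
P[k] = A[0] + ... + A[k]
P[k] includes A[1] iff k >= 1
Affected indices: 1, 2, ..., 7; delta = -26
  P[1]: 27 + -26 = 1
  P[2]: 38 + -26 = 12
  P[3]: 46 + -26 = 20
  P[4]: 39 + -26 = 13
  P[5]: 44 + -26 = 18
  P[6]: 52 + -26 = 26
  P[7]: 42 + -26 = 16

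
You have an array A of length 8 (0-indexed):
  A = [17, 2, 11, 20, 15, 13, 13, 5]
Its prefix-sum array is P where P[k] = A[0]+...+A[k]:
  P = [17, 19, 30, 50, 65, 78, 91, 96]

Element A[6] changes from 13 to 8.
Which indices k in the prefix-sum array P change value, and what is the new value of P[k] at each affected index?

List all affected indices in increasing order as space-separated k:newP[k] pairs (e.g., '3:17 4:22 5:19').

Answer: 6:86 7:91

Derivation:
P[k] = A[0] + ... + A[k]
P[k] includes A[6] iff k >= 6
Affected indices: 6, 7, ..., 7; delta = -5
  P[6]: 91 + -5 = 86
  P[7]: 96 + -5 = 91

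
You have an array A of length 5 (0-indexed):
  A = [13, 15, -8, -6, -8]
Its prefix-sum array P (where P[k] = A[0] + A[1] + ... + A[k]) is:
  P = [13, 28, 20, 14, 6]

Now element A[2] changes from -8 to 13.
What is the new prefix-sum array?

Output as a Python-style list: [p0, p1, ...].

Answer: [13, 28, 41, 35, 27]

Derivation:
Change: A[2] -8 -> 13, delta = 21
P[k] for k < 2: unchanged (A[2] not included)
P[k] for k >= 2: shift by delta = 21
  P[0] = 13 + 0 = 13
  P[1] = 28 + 0 = 28
  P[2] = 20 + 21 = 41
  P[3] = 14 + 21 = 35
  P[4] = 6 + 21 = 27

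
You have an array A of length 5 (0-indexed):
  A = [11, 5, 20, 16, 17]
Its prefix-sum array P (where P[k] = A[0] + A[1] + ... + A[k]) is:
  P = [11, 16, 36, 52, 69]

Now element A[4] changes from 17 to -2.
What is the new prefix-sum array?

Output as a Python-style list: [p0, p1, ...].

Change: A[4] 17 -> -2, delta = -19
P[k] for k < 4: unchanged (A[4] not included)
P[k] for k >= 4: shift by delta = -19
  P[0] = 11 + 0 = 11
  P[1] = 16 + 0 = 16
  P[2] = 36 + 0 = 36
  P[3] = 52 + 0 = 52
  P[4] = 69 + -19 = 50

Answer: [11, 16, 36, 52, 50]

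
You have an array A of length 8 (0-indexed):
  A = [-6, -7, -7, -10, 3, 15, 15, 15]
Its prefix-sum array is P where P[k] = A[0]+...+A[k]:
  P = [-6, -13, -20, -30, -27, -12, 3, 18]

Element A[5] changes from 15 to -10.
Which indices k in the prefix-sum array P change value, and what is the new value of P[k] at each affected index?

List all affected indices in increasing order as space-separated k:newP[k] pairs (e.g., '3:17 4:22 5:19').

P[k] = A[0] + ... + A[k]
P[k] includes A[5] iff k >= 5
Affected indices: 5, 6, ..., 7; delta = -25
  P[5]: -12 + -25 = -37
  P[6]: 3 + -25 = -22
  P[7]: 18 + -25 = -7

Answer: 5:-37 6:-22 7:-7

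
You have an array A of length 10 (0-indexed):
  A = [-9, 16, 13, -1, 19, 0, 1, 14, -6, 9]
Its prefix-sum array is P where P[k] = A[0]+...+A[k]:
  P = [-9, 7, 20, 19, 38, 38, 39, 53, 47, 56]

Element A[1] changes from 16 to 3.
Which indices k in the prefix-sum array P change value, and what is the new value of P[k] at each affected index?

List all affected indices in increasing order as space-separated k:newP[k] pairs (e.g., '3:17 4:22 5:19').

Answer: 1:-6 2:7 3:6 4:25 5:25 6:26 7:40 8:34 9:43

Derivation:
P[k] = A[0] + ... + A[k]
P[k] includes A[1] iff k >= 1
Affected indices: 1, 2, ..., 9; delta = -13
  P[1]: 7 + -13 = -6
  P[2]: 20 + -13 = 7
  P[3]: 19 + -13 = 6
  P[4]: 38 + -13 = 25
  P[5]: 38 + -13 = 25
  P[6]: 39 + -13 = 26
  P[7]: 53 + -13 = 40
  P[8]: 47 + -13 = 34
  P[9]: 56 + -13 = 43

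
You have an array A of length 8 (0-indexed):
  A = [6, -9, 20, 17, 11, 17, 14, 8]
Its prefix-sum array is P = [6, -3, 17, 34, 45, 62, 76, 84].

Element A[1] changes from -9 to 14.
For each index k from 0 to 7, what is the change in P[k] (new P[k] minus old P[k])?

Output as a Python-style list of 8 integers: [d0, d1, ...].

Answer: [0, 23, 23, 23, 23, 23, 23, 23]

Derivation:
Element change: A[1] -9 -> 14, delta = 23
For k < 1: P[k] unchanged, delta_P[k] = 0
For k >= 1: P[k] shifts by exactly 23
Delta array: [0, 23, 23, 23, 23, 23, 23, 23]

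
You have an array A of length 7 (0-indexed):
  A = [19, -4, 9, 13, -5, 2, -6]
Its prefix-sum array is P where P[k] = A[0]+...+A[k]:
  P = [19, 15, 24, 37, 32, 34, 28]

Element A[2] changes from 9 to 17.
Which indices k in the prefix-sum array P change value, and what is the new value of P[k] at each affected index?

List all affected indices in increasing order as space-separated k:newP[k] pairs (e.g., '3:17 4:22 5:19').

Answer: 2:32 3:45 4:40 5:42 6:36

Derivation:
P[k] = A[0] + ... + A[k]
P[k] includes A[2] iff k >= 2
Affected indices: 2, 3, ..., 6; delta = 8
  P[2]: 24 + 8 = 32
  P[3]: 37 + 8 = 45
  P[4]: 32 + 8 = 40
  P[5]: 34 + 8 = 42
  P[6]: 28 + 8 = 36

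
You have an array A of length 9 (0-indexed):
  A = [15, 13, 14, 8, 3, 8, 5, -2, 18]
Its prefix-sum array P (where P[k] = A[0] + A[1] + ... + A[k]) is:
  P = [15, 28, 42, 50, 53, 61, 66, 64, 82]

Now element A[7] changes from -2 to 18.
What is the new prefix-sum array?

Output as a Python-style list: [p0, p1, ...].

Answer: [15, 28, 42, 50, 53, 61, 66, 84, 102]

Derivation:
Change: A[7] -2 -> 18, delta = 20
P[k] for k < 7: unchanged (A[7] not included)
P[k] for k >= 7: shift by delta = 20
  P[0] = 15 + 0 = 15
  P[1] = 28 + 0 = 28
  P[2] = 42 + 0 = 42
  P[3] = 50 + 0 = 50
  P[4] = 53 + 0 = 53
  P[5] = 61 + 0 = 61
  P[6] = 66 + 0 = 66
  P[7] = 64 + 20 = 84
  P[8] = 82 + 20 = 102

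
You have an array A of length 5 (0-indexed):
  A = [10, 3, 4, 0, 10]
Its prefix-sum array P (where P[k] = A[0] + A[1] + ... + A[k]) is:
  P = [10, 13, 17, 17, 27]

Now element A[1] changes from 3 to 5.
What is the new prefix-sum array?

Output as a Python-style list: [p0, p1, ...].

Answer: [10, 15, 19, 19, 29]

Derivation:
Change: A[1] 3 -> 5, delta = 2
P[k] for k < 1: unchanged (A[1] not included)
P[k] for k >= 1: shift by delta = 2
  P[0] = 10 + 0 = 10
  P[1] = 13 + 2 = 15
  P[2] = 17 + 2 = 19
  P[3] = 17 + 2 = 19
  P[4] = 27 + 2 = 29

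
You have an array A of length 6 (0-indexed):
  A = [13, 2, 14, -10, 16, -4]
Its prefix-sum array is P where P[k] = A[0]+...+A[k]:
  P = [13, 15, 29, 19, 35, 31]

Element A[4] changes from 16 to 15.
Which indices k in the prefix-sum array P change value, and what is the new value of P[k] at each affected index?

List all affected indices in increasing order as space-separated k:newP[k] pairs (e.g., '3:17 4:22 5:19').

P[k] = A[0] + ... + A[k]
P[k] includes A[4] iff k >= 4
Affected indices: 4, 5, ..., 5; delta = -1
  P[4]: 35 + -1 = 34
  P[5]: 31 + -1 = 30

Answer: 4:34 5:30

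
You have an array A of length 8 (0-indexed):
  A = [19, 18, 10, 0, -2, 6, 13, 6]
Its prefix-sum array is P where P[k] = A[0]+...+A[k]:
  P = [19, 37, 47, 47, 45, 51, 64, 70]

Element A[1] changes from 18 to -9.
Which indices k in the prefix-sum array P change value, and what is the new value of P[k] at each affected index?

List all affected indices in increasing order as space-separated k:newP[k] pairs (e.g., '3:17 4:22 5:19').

Answer: 1:10 2:20 3:20 4:18 5:24 6:37 7:43

Derivation:
P[k] = A[0] + ... + A[k]
P[k] includes A[1] iff k >= 1
Affected indices: 1, 2, ..., 7; delta = -27
  P[1]: 37 + -27 = 10
  P[2]: 47 + -27 = 20
  P[3]: 47 + -27 = 20
  P[4]: 45 + -27 = 18
  P[5]: 51 + -27 = 24
  P[6]: 64 + -27 = 37
  P[7]: 70 + -27 = 43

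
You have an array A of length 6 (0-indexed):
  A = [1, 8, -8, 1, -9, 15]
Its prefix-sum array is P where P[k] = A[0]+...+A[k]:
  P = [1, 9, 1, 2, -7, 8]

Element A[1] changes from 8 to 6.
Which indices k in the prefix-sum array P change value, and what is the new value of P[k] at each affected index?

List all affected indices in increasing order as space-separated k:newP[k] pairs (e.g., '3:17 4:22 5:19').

P[k] = A[0] + ... + A[k]
P[k] includes A[1] iff k >= 1
Affected indices: 1, 2, ..., 5; delta = -2
  P[1]: 9 + -2 = 7
  P[2]: 1 + -2 = -1
  P[3]: 2 + -2 = 0
  P[4]: -7 + -2 = -9
  P[5]: 8 + -2 = 6

Answer: 1:7 2:-1 3:0 4:-9 5:6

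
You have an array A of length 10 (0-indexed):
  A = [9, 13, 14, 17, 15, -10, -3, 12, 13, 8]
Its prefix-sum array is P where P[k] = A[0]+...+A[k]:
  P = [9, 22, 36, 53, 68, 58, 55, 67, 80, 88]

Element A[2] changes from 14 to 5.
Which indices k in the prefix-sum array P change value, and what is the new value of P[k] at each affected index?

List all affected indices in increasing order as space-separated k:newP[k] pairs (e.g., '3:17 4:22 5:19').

P[k] = A[0] + ... + A[k]
P[k] includes A[2] iff k >= 2
Affected indices: 2, 3, ..., 9; delta = -9
  P[2]: 36 + -9 = 27
  P[3]: 53 + -9 = 44
  P[4]: 68 + -9 = 59
  P[5]: 58 + -9 = 49
  P[6]: 55 + -9 = 46
  P[7]: 67 + -9 = 58
  P[8]: 80 + -9 = 71
  P[9]: 88 + -9 = 79

Answer: 2:27 3:44 4:59 5:49 6:46 7:58 8:71 9:79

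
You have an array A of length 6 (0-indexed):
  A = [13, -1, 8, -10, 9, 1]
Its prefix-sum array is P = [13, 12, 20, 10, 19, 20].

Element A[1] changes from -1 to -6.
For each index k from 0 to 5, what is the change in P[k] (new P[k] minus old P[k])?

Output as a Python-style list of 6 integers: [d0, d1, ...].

Element change: A[1] -1 -> -6, delta = -5
For k < 1: P[k] unchanged, delta_P[k] = 0
For k >= 1: P[k] shifts by exactly -5
Delta array: [0, -5, -5, -5, -5, -5]

Answer: [0, -5, -5, -5, -5, -5]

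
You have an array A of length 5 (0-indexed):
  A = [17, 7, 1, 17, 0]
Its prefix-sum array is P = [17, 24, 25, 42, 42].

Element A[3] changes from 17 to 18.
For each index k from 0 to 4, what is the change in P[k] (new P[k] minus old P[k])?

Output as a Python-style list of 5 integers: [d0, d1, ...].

Answer: [0, 0, 0, 1, 1]

Derivation:
Element change: A[3] 17 -> 18, delta = 1
For k < 3: P[k] unchanged, delta_P[k] = 0
For k >= 3: P[k] shifts by exactly 1
Delta array: [0, 0, 0, 1, 1]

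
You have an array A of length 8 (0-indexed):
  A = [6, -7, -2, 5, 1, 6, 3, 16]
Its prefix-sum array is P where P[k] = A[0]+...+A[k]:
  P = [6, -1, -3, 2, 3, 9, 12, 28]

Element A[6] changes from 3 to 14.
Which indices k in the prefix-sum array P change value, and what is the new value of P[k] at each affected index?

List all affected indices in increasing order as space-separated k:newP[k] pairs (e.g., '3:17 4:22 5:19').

Answer: 6:23 7:39

Derivation:
P[k] = A[0] + ... + A[k]
P[k] includes A[6] iff k >= 6
Affected indices: 6, 7, ..., 7; delta = 11
  P[6]: 12 + 11 = 23
  P[7]: 28 + 11 = 39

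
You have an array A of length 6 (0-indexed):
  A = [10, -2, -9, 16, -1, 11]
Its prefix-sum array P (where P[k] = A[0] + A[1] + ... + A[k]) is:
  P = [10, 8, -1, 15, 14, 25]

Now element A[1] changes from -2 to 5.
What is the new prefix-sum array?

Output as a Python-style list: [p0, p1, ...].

Answer: [10, 15, 6, 22, 21, 32]

Derivation:
Change: A[1] -2 -> 5, delta = 7
P[k] for k < 1: unchanged (A[1] not included)
P[k] for k >= 1: shift by delta = 7
  P[0] = 10 + 0 = 10
  P[1] = 8 + 7 = 15
  P[2] = -1 + 7 = 6
  P[3] = 15 + 7 = 22
  P[4] = 14 + 7 = 21
  P[5] = 25 + 7 = 32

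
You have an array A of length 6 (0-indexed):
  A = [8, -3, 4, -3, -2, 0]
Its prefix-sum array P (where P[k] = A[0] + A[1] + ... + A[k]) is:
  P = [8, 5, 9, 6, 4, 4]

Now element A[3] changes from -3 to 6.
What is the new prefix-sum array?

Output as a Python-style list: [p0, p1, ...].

Change: A[3] -3 -> 6, delta = 9
P[k] for k < 3: unchanged (A[3] not included)
P[k] for k >= 3: shift by delta = 9
  P[0] = 8 + 0 = 8
  P[1] = 5 + 0 = 5
  P[2] = 9 + 0 = 9
  P[3] = 6 + 9 = 15
  P[4] = 4 + 9 = 13
  P[5] = 4 + 9 = 13

Answer: [8, 5, 9, 15, 13, 13]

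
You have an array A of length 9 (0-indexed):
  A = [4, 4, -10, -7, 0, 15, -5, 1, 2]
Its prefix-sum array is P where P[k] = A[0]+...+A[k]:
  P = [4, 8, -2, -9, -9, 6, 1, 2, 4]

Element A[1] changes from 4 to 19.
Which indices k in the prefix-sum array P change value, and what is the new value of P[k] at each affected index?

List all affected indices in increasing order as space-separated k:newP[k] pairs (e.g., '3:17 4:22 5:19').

Answer: 1:23 2:13 3:6 4:6 5:21 6:16 7:17 8:19

Derivation:
P[k] = A[0] + ... + A[k]
P[k] includes A[1] iff k >= 1
Affected indices: 1, 2, ..., 8; delta = 15
  P[1]: 8 + 15 = 23
  P[2]: -2 + 15 = 13
  P[3]: -9 + 15 = 6
  P[4]: -9 + 15 = 6
  P[5]: 6 + 15 = 21
  P[6]: 1 + 15 = 16
  P[7]: 2 + 15 = 17
  P[8]: 4 + 15 = 19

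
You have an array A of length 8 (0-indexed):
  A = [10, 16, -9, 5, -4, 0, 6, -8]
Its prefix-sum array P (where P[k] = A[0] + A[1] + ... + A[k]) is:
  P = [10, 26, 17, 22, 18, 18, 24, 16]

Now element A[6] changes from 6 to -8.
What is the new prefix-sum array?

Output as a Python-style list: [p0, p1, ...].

Change: A[6] 6 -> -8, delta = -14
P[k] for k < 6: unchanged (A[6] not included)
P[k] for k >= 6: shift by delta = -14
  P[0] = 10 + 0 = 10
  P[1] = 26 + 0 = 26
  P[2] = 17 + 0 = 17
  P[3] = 22 + 0 = 22
  P[4] = 18 + 0 = 18
  P[5] = 18 + 0 = 18
  P[6] = 24 + -14 = 10
  P[7] = 16 + -14 = 2

Answer: [10, 26, 17, 22, 18, 18, 10, 2]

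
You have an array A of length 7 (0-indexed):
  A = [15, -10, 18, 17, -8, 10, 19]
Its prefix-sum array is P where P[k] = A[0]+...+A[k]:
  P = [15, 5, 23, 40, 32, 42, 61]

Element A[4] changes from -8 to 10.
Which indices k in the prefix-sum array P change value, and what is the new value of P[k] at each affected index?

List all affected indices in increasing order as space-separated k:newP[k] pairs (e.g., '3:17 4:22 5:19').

P[k] = A[0] + ... + A[k]
P[k] includes A[4] iff k >= 4
Affected indices: 4, 5, ..., 6; delta = 18
  P[4]: 32 + 18 = 50
  P[5]: 42 + 18 = 60
  P[6]: 61 + 18 = 79

Answer: 4:50 5:60 6:79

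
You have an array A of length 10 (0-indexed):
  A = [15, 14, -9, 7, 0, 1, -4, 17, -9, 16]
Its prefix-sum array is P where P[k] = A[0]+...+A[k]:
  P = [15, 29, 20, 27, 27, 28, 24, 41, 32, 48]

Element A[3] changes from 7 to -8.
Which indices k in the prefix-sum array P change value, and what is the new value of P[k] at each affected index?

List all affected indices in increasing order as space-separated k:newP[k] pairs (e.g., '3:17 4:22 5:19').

Answer: 3:12 4:12 5:13 6:9 7:26 8:17 9:33

Derivation:
P[k] = A[0] + ... + A[k]
P[k] includes A[3] iff k >= 3
Affected indices: 3, 4, ..., 9; delta = -15
  P[3]: 27 + -15 = 12
  P[4]: 27 + -15 = 12
  P[5]: 28 + -15 = 13
  P[6]: 24 + -15 = 9
  P[7]: 41 + -15 = 26
  P[8]: 32 + -15 = 17
  P[9]: 48 + -15 = 33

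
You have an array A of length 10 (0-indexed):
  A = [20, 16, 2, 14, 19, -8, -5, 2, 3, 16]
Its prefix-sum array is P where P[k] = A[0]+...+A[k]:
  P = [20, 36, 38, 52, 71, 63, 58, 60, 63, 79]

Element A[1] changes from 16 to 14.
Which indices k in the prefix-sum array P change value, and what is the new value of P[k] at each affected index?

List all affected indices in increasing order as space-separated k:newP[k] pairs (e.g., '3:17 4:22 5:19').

Answer: 1:34 2:36 3:50 4:69 5:61 6:56 7:58 8:61 9:77

Derivation:
P[k] = A[0] + ... + A[k]
P[k] includes A[1] iff k >= 1
Affected indices: 1, 2, ..., 9; delta = -2
  P[1]: 36 + -2 = 34
  P[2]: 38 + -2 = 36
  P[3]: 52 + -2 = 50
  P[4]: 71 + -2 = 69
  P[5]: 63 + -2 = 61
  P[6]: 58 + -2 = 56
  P[7]: 60 + -2 = 58
  P[8]: 63 + -2 = 61
  P[9]: 79 + -2 = 77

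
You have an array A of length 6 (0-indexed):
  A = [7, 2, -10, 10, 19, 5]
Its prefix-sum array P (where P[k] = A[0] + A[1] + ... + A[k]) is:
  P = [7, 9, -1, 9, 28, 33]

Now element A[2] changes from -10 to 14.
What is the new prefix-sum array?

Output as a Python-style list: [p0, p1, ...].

Change: A[2] -10 -> 14, delta = 24
P[k] for k < 2: unchanged (A[2] not included)
P[k] for k >= 2: shift by delta = 24
  P[0] = 7 + 0 = 7
  P[1] = 9 + 0 = 9
  P[2] = -1 + 24 = 23
  P[3] = 9 + 24 = 33
  P[4] = 28 + 24 = 52
  P[5] = 33 + 24 = 57

Answer: [7, 9, 23, 33, 52, 57]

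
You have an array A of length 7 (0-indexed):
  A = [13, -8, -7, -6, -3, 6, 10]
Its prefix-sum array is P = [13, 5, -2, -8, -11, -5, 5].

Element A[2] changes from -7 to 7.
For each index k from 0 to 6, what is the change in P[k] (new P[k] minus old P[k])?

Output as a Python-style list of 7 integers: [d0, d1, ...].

Element change: A[2] -7 -> 7, delta = 14
For k < 2: P[k] unchanged, delta_P[k] = 0
For k >= 2: P[k] shifts by exactly 14
Delta array: [0, 0, 14, 14, 14, 14, 14]

Answer: [0, 0, 14, 14, 14, 14, 14]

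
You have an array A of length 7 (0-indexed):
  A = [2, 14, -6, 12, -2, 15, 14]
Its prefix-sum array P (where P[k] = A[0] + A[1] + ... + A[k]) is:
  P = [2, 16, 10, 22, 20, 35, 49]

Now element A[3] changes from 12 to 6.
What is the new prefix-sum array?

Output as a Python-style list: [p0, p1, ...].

Answer: [2, 16, 10, 16, 14, 29, 43]

Derivation:
Change: A[3] 12 -> 6, delta = -6
P[k] for k < 3: unchanged (A[3] not included)
P[k] for k >= 3: shift by delta = -6
  P[0] = 2 + 0 = 2
  P[1] = 16 + 0 = 16
  P[2] = 10 + 0 = 10
  P[3] = 22 + -6 = 16
  P[4] = 20 + -6 = 14
  P[5] = 35 + -6 = 29
  P[6] = 49 + -6 = 43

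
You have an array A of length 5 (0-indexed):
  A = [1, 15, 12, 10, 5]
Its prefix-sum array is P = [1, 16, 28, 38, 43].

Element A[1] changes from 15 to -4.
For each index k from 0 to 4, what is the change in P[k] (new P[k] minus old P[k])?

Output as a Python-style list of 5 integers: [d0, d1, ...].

Element change: A[1] 15 -> -4, delta = -19
For k < 1: P[k] unchanged, delta_P[k] = 0
For k >= 1: P[k] shifts by exactly -19
Delta array: [0, -19, -19, -19, -19]

Answer: [0, -19, -19, -19, -19]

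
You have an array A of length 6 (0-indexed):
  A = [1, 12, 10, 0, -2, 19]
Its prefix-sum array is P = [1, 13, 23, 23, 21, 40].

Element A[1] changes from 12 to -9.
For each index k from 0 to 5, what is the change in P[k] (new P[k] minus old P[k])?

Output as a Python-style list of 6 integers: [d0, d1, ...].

Element change: A[1] 12 -> -9, delta = -21
For k < 1: P[k] unchanged, delta_P[k] = 0
For k >= 1: P[k] shifts by exactly -21
Delta array: [0, -21, -21, -21, -21, -21]

Answer: [0, -21, -21, -21, -21, -21]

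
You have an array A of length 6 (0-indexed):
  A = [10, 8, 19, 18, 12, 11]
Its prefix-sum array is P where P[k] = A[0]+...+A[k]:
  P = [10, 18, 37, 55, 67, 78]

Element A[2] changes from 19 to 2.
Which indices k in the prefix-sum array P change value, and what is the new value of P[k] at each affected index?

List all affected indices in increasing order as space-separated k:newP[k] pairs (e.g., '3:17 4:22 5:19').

P[k] = A[0] + ... + A[k]
P[k] includes A[2] iff k >= 2
Affected indices: 2, 3, ..., 5; delta = -17
  P[2]: 37 + -17 = 20
  P[3]: 55 + -17 = 38
  P[4]: 67 + -17 = 50
  P[5]: 78 + -17 = 61

Answer: 2:20 3:38 4:50 5:61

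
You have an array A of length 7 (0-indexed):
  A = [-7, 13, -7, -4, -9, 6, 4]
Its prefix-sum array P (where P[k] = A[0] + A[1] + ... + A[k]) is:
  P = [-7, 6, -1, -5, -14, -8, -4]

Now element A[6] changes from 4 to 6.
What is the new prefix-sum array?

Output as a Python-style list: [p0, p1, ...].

Answer: [-7, 6, -1, -5, -14, -8, -2]

Derivation:
Change: A[6] 4 -> 6, delta = 2
P[k] for k < 6: unchanged (A[6] not included)
P[k] for k >= 6: shift by delta = 2
  P[0] = -7 + 0 = -7
  P[1] = 6 + 0 = 6
  P[2] = -1 + 0 = -1
  P[3] = -5 + 0 = -5
  P[4] = -14 + 0 = -14
  P[5] = -8 + 0 = -8
  P[6] = -4 + 2 = -2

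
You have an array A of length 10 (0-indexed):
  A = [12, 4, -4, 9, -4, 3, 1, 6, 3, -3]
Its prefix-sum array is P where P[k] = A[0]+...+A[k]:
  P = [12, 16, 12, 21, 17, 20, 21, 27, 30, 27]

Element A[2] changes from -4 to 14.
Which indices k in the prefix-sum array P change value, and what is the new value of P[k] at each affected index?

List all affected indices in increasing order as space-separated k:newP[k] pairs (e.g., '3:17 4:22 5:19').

Answer: 2:30 3:39 4:35 5:38 6:39 7:45 8:48 9:45

Derivation:
P[k] = A[0] + ... + A[k]
P[k] includes A[2] iff k >= 2
Affected indices: 2, 3, ..., 9; delta = 18
  P[2]: 12 + 18 = 30
  P[3]: 21 + 18 = 39
  P[4]: 17 + 18 = 35
  P[5]: 20 + 18 = 38
  P[6]: 21 + 18 = 39
  P[7]: 27 + 18 = 45
  P[8]: 30 + 18 = 48
  P[9]: 27 + 18 = 45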